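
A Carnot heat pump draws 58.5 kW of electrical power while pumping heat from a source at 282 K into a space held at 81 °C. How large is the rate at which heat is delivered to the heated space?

Q̇_H ≈ 287 kW

T_H = 81 °C → 81 + 273.15 = 354.15 K.
The Carnot heat-pump COP is COP_HP = T_H/(T_H − T_C) = 354.15/72.15 = 4.9085.
Q_H = COP_HP · W = 4.9085 × 58.5 = 287 kW.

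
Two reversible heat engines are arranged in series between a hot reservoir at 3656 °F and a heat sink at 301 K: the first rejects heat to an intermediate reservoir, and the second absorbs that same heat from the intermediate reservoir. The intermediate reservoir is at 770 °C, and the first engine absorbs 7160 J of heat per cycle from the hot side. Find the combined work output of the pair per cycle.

T_H = 3656 °F → (3656 − 32) × 5/9 = 2013.33 °C = 2286.48 K.
Two reversible stages in series are equivalent to a single Carnot engine between T_H and T_C, so η_total = 1 − T_C/T_H = 1 − 301.00/2286.48 = 0.8684.
W_total = η_total · Q_H = 0.8684 × 7160 = 6217 J.

W_total ≈ 6217 J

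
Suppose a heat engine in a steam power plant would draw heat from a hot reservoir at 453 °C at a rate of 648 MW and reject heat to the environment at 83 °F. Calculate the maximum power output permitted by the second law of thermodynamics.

T_H = 453 °C → 453 + 273.15 = 726.15 K.
T_C = 83 °F → (83 − 32) × 5/9 = 28.33 °C = 301.48 K.
The second-law ceiling is the Carnot efficiency, η_max = 1 − T_C/T_H = 1 − 301.48/726.15 = 0.5848.
W_max = η_max · Q_H = 0.5848 × 648 = 379.0 MW.

Ẇ_max ≈ 379.0 MW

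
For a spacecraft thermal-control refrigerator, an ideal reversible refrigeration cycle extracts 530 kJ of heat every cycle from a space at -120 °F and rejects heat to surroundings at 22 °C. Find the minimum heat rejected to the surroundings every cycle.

T_H = 22 °C → 22 + 273.15 = 295.15 K.
T_C = -120 °F → (-120 − 32) × 5/9 = -84.44 °C = 188.71 K.
For a reversible cycle Q_H/Q_C = T_H/T_C, so Q_H = Q_C·T_H/T_C = 530 × 295.15/188.71 = 829 kJ.

Q_H ≈ 829 kJ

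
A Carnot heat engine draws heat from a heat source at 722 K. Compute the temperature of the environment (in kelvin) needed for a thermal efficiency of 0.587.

T_C ≈ 298.2 K

From η = 1 − T_C/T_H, T_C = T_H·(1 − η) = 722.00 × (1 − 0.587) = 298.2 K.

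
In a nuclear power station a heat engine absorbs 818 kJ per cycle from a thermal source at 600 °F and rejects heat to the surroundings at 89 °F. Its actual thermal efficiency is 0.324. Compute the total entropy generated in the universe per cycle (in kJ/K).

ΔS_univ ≈ 0.4246 kJ/K

T_H = 600 °F → (600 − 32) × 5/9 = 315.56 °C = 588.71 K.
T_C = 89 °F → (89 − 32) × 5/9 = 31.67 °C = 304.82 K.
W = η·Q_H = 0.324 × 818 = 265.0 kJ, so Q_C = Q_H − W = 553.0 kJ.
The hot reservoir loses entropy Q_H/T_H = 818/588.71 = 1.389 kJ/K; the cold reservoir gains Q_C/T_C = 553.0/304.82 = 1.814 kJ/K.
ΔS_univ = −Q_H/T_H + Q_C/T_C = 0.4246 kJ/K (> 0, since η = 0.324 < η_Carnot = 0.482).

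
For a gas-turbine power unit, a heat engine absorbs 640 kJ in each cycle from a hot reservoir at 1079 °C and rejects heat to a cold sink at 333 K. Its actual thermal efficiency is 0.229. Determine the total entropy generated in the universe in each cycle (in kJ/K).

ΔS_univ ≈ 1.01 kJ/K

T_H = 1079 °C → 1079 + 273.15 = 1352.15 K.
W = η·Q_H = 0.229 × 640 = 146.6 kJ, so Q_C = Q_H − W = 493.4 kJ.
Entropy balance on the reservoirs: −Q_H/T_H = -0.4733 kJ/K, +Q_C/T_C = 1.482 kJ/K.
ΔS_univ = −Q_H/T_H + Q_C/T_C = 1.01 kJ/K (> 0, since η = 0.229 < η_Carnot = 0.754).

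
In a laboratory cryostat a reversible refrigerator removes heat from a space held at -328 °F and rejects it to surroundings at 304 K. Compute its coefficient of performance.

T_C = -328 °F → (-328 − 32) × 5/9 = -200.00 °C = 73.15 K.
Carnot COP: COP_R = T_C/(T_H − T_C) = 73.15/(304.00 − 73.15) = 0.317.

COP_R ≈ 0.317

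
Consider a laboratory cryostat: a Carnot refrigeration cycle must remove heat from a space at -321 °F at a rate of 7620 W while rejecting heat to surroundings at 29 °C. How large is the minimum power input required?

T_H = 29 °C → 29 + 273.15 = 302.15 K.
T_C = -321 °F → (-321 − 32) × 5/9 = -196.11 °C = 77.04 K.
COP_R = T_C/(T_H − T_C) = 77.04/225.11 = 0.3422.
W = Q_C/COP_R = 7620/0.3422 = 22270 W.

Ẇ_in ≈ 22270 W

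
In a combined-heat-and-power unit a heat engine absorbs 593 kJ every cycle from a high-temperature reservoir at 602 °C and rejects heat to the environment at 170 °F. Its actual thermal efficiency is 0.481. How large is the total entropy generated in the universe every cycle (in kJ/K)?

ΔS_univ ≈ 0.2022 kJ/K

T_H = 602 °C → 602 + 273.15 = 875.15 K.
T_C = 170 °F → (170 − 32) × 5/9 = 76.67 °C = 349.82 K.
W = η·Q_H = 0.481 × 593 = 285.2 kJ, so Q_C = Q_H − W = 307.8 kJ.
The hot reservoir loses entropy Q_H/T_H = 593/875.15 = 0.6776 kJ/K; the cold reservoir gains Q_C/T_C = 307.8/349.82 = 0.8798 kJ/K.
ΔS_univ = −Q_H/T_H + Q_C/T_C = 0.2022 kJ/K (> 0, since η = 0.481 < η_Carnot = 0.600).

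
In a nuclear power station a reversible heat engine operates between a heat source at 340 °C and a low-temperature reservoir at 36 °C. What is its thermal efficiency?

T_H = 340 °C → 340 + 273.15 = 613.15 K.
T_C = 36 °C → 36 + 273.15 = 309.15 K.
Carnot efficiency: η = 1 − T_C/T_H = 1 − 309.15/613.15 = 0.496.

η ≈ 0.496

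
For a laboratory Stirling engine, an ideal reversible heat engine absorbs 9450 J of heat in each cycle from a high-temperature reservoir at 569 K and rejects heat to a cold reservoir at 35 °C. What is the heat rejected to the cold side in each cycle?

T_C = 35 °C → 35 + 273.15 = 308.15 K.
η_rev = 1 − T_C/T_H = 1 − 308.15/569.00 = 0.4584.
For a reversible cycle Q_C/Q_H = T_C/T_H, so Q_C = 9450 × 308.15/569.00 = 5118 J.

Q_C ≈ 5118 J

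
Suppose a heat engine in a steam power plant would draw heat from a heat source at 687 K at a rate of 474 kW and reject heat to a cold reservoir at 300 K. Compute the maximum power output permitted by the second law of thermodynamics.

The second-law ceiling is the Carnot efficiency, η_max = 1 − T_C/T_H = 1 − 300.00/687.00 = 0.5633.
W_max = η_max · Q_H = 0.5633 × 474 = 267 kW.

Ẇ_max ≈ 267 kW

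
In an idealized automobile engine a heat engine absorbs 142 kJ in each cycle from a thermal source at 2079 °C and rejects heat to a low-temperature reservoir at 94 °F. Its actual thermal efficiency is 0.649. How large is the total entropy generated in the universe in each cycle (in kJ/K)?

T_H = 2079 °C → 2079 + 273.15 = 2352.15 K.
T_C = 94 °F → (94 − 32) × 5/9 = 34.44 °C = 307.59 K.
W = η·Q_H = 0.649 × 142 = 92.16 kJ, so Q_C = Q_H − W = 49.84 kJ.
Entropy balance on the reservoirs: −Q_H/T_H = -0.06037 kJ/K, +Q_C/T_C = 0.1620 kJ/K.
ΔS_univ = −Q_H/T_H + Q_C/T_C = 0.1017 kJ/K (> 0, since η = 0.649 < η_Carnot = 0.869).

ΔS_univ ≈ 0.1017 kJ/K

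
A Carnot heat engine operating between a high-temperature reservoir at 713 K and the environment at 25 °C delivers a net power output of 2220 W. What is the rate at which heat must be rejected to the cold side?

Q̇_C ≈ 1600 W

T_C = 25 °C → 25 + 273.15 = 298.15 K.
For a reversible engine, η = 1 − T_C/T_H = 1 − 298.15/713.00 = 0.5818.
Since Q_C/Q_H = T_C/T_H and Q_H = W/η, Q_C = W·T_C/(T_H − T_C) = 2220 × 298.15/414.85 = 1600 W.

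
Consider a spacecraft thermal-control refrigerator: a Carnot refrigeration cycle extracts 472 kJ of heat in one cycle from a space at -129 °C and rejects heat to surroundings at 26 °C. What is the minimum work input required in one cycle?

T_H = 26 °C → 26 + 273.15 = 299.15 K.
T_C = -129 °C → -129 + 273.15 = 144.15 K.
COP_R = T_C/(T_H − T_C) = 144.15/155.00 = 0.9300.
W = Q_C/COP_R = 472/0.9300 = 507.5 kJ.

W_in ≈ 507.5 kJ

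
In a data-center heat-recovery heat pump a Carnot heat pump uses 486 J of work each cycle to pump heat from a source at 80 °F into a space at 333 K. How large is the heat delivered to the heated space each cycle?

T_C = 80 °F → (80 − 32) × 5/9 = 26.67 °C = 299.82 K.
COP_HP = T_H/(T_H − T_C) = 333.00/33.18 = 10.0352.
Q_H = COP_HP · W = 10.0352 × 486 = 4880 J.

Q_H ≈ 4880 J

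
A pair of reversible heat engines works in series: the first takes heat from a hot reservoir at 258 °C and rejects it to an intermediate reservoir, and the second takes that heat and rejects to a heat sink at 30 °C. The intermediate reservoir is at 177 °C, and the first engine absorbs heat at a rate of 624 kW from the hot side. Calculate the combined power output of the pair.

Ẇ_total ≈ 268 kW

T_H = 258 °C → 258 + 273.15 = 531.15 K.
T_C = 30 °C → 30 + 273.15 = 303.15 K.
Two reversible stages in series are equivalent to a single Carnot engine between T_H and T_C, so η_total = 1 − T_C/T_H = 1 − 303.15/531.15 = 0.4293.
W_total = η_total · Q_H = 0.4293 × 624 = 268 kW.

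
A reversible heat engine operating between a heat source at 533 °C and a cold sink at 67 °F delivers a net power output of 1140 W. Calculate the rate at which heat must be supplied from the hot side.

T_H = 533 °C → 533 + 273.15 = 806.15 K.
T_C = 67 °F → (67 − 32) × 5/9 = 19.44 °C = 292.59 K.
Carnot efficiency: η = 1 − T_C/T_H = 1 − 292.59/806.15 = 0.6370.
Q_H = W/η = 1140/0.6370 = 1790 W.

Q̇_H ≈ 1790 W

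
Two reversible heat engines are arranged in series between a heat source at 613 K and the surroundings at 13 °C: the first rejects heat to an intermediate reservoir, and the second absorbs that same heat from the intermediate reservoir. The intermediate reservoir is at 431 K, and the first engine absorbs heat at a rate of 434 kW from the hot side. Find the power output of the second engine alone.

Ẇ₂ ≈ 102.6 kW

T_C = 13 °C → 13 + 273.15 = 286.15 K.
Heat entering the second stage: Q_m = Q_H·(T_m/T_H) = 434 × 431.00/613.00 = 305.1 kW.
Second-stage efficiency η₂ = 1 − T_C/T_m = 1 − 286.15/431.00 = 0.3361, so W₂ = η₂·Q_m = 102.6 kW.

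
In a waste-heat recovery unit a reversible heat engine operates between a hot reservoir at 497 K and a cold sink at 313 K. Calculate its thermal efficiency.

η_rev = 1 − T_C/T_H = 1 − 313.00/497.00 = 0.370.

η ≈ 0.370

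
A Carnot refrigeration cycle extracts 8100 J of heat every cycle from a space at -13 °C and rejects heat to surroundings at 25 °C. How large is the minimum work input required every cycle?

T_H = 25 °C → 25 + 273.15 = 298.15 K.
T_C = -13 °C → -13 + 273.15 = 260.15 K.
For a reversible refrigerator, COP_R = T_C/(T_H − T_C) = 260.15/38.00 = 6.8461.
W = Q_C/COP_R = 8100/6.8461 = 1180 J.

W_in ≈ 1180 J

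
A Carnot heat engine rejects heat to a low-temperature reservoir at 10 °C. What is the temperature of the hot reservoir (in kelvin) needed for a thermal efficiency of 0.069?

T_H ≈ 304 K

T_C = 10 °C → 10 + 273.15 = 283.15 K.
From η = 1 − T_C/T_H, solving for T_H gives T_H = T_C/(1 − η) = 283.15/(1 − 0.069) = 304 K.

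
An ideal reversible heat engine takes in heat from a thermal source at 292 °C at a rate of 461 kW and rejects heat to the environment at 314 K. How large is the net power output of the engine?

Ẇ ≈ 205 kW

T_H = 292 °C → 292 + 273.15 = 565.15 K.
For a reversible engine, η = 1 − T_C/T_H = 1 − 314.00/565.15 = 0.4444.
W = η·Q_H = 0.4444 × 461 = 205 kW.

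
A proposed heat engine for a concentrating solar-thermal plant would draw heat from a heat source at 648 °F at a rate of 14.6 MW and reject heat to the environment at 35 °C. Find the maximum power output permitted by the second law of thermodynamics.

Ẇ_max ≈ 7.289 MW

T_H = 648 °F → (648 − 32) × 5/9 = 342.22 °C = 615.37 K.
T_C = 35 °C → 35 + 273.15 = 308.15 K.
The second-law ceiling is the Carnot efficiency, η_max = 1 − T_C/T_H = 1 − 308.15/615.37 = 0.4992.
W_max = η_max · Q_H = 0.4992 × 14.6 = 7.289 MW.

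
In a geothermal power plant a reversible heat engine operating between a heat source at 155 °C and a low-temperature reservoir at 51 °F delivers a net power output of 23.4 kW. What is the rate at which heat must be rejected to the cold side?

T_H = 155 °C → 155 + 273.15 = 428.15 K.
T_C = 51 °F → (51 − 32) × 5/9 = 10.56 °C = 283.71 K.
The Carnot efficiency is η = 1 − T_C/T_H = 1 − 283.71/428.15 = 0.3374.
Since Q_C/Q_H = T_C/T_H and Q_H = W/η, Q_C = W·T_C/(T_H − T_C) = 23.4 × 283.71/144.44 = 45.96 kW.

Q̇_C ≈ 45.96 kW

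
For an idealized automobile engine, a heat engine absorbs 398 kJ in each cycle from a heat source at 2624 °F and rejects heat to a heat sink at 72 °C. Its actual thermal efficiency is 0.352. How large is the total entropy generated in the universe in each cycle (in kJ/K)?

T_H = 2624 °F → (2624 − 32) × 5/9 = 1440.00 °C = 1713.15 K.
T_C = 72 °C → 72 + 273.15 = 345.15 K.
W = η·Q_H = 0.352 × 398 = 140.1 kJ, so Q_C = Q_H − W = 257.9 kJ.
The hot reservoir loses entropy Q_H/T_H = 398/1713.15 = 0.2323 kJ/K; the cold reservoir gains Q_C/T_C = 257.9/345.15 = 0.7472 kJ/K.
ΔS_univ = −Q_H/T_H + Q_C/T_C = 0.5149 kJ/K (> 0, since η = 0.352 < η_Carnot = 0.799).

ΔS_univ ≈ 0.5149 kJ/K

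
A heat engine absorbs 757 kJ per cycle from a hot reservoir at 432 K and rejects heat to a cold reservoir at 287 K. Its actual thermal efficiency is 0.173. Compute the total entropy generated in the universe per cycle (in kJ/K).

W = η·Q_H = 0.173 × 757 = 131.0 kJ, so Q_C = Q_H − W = 626.0 kJ.
Reservoir entropy changes: ΔS_H = −Q_H/T_H = −757/432.00 = -1.752 kJ/K and ΔS_C = +Q_C/T_C = 626.0/287.00 = 2.181 kJ/K.
ΔS_univ = −Q_H/T_H + Q_C/T_C = 0.4290 kJ/K (> 0, since η = 0.173 < η_Carnot = 0.336).

ΔS_univ ≈ 0.4290 kJ/K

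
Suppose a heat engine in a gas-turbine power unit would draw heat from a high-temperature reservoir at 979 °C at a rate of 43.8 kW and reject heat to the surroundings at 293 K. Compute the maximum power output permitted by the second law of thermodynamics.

Ẇ_max ≈ 33.6 kW

T_H = 979 °C → 979 + 273.15 = 1252.15 K.
The upper bound on efficiency is η_max = 1 − T_C/T_H = 1 − 293.00/1252.15 = 0.7660.
W_max = η_max · Q_H = 0.7660 × 43.8 = 33.6 kW.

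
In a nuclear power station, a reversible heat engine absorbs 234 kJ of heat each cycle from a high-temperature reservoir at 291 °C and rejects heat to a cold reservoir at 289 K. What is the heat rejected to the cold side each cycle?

T_H = 291 °C → 291 + 273.15 = 564.15 K.
Carnot efficiency: η = 1 − T_C/T_H = 1 − 289.00/564.15 = 0.4877.
For a reversible cycle Q_C/Q_H = T_C/T_H, so Q_C = 234 × 289.00/564.15 = 120 kJ.

Q_C ≈ 120 kJ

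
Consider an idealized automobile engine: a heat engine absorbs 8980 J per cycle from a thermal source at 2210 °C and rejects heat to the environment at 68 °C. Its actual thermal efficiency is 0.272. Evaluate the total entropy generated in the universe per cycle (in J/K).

ΔS_univ ≈ 15.5 J/K

T_H = 2210 °C → 2210 + 273.15 = 2483.15 K.
T_C = 68 °C → 68 + 273.15 = 341.15 K.
W = η·Q_H = 0.272 × 8980 = 2443 J, so Q_C = Q_H − W = 6537 J.
The hot reservoir loses entropy Q_H/T_H = 8980/2483.15 = 3.616 J/K; the cold reservoir gains Q_C/T_C = 6537/341.15 = 19.16 J/K.
ΔS_univ = −Q_H/T_H + Q_C/T_C = 15.5 J/K (> 0, since η = 0.272 < η_Carnot = 0.863).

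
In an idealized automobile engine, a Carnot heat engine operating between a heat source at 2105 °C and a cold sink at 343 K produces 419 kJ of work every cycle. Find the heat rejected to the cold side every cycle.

T_H = 2105 °C → 2105 + 273.15 = 2378.15 K.
η_rev = 1 − T_C/T_H = 1 − 343.00/2378.15 = 0.8558.
Since Q_C/Q_H = T_C/T_H and Q_H = W/η, Q_C = W·T_C/(T_H − T_C) = 419 × 343.00/2035.15 = 70.6 kJ.

Q_C ≈ 70.6 kJ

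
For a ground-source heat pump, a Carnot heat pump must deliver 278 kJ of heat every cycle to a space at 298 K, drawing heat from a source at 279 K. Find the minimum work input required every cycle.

W_in ≈ 17.7 kJ

COP_HP = T_H/(T_H − T_C) = 298.00/19.00 = 15.6842.
W = Q_H/COP_HP = 278/15.6842 = 17.7 kJ.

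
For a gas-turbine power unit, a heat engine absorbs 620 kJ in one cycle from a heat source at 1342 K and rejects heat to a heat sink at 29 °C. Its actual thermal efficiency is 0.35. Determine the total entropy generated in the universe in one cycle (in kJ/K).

T_C = 29 °C → 29 + 273.15 = 302.15 K.
W = η·Q_H = 0.35 × 620 = 217.0 kJ, so Q_C = Q_H − W = 403.0 kJ.
Entropy balance on the reservoirs: −Q_H/T_H = -0.4620 kJ/K, +Q_C/T_C = 1.334 kJ/K.
ΔS_univ = −Q_H/T_H + Q_C/T_C = 0.872 kJ/K (> 0, since η = 0.35 < η_Carnot = 0.775).

ΔS_univ ≈ 0.872 kJ/K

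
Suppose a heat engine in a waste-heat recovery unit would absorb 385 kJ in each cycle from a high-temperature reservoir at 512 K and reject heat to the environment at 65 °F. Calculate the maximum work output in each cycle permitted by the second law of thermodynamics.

W_max ≈ 165.8 kJ

T_C = 65 °F → (65 − 32) × 5/9 = 18.33 °C = 291.48 K.
By the Carnot theorem, η_max = 1 − T_C/T_H = 1 − 291.48/512.00 = 0.4307.
W_max = η_max · Q_H = 0.4307 × 385 = 165.8 kJ.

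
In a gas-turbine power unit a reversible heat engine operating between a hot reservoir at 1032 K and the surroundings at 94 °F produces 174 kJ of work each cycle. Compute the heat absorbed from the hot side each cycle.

Q_H ≈ 247.9 kJ

T_C = 94 °F → (94 − 32) × 5/9 = 34.44 °C = 307.59 K.
Carnot efficiency: η = 1 − T_C/T_H = 1 − 307.59/1032.00 = 0.7019.
Q_H = W/η = 174/0.7019 = 247.9 kJ.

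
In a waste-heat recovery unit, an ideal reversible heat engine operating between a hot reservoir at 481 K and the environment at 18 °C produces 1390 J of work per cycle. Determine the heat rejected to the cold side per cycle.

T_C = 18 °C → 18 + 273.15 = 291.15 K.
For a reversible engine, η = 1 − T_C/T_H = 1 − 291.15/481.00 = 0.3947.
Since Q_C/Q_H = T_C/T_H and Q_H = W/η, Q_C = W·T_C/(T_H − T_C) = 1390 × 291.15/189.85 = 2130 J.

Q_C ≈ 2130 J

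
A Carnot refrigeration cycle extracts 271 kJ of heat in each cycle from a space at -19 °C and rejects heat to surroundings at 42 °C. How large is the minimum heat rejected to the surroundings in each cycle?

T_H = 42 °C → 42 + 273.15 = 315.15 K.
T_C = -19 °C → -19 + 273.15 = 254.15 K.
For a reversible cycle Q_H/Q_C = T_H/T_C, so Q_H = Q_C·T_H/T_C = 271 × 315.15/254.15 = 336 kJ.

Q_H ≈ 336 kJ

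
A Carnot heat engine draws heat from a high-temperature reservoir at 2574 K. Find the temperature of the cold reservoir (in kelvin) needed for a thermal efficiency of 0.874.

T_C ≈ 324 K

From η = 1 − T_C/T_H, T_C = T_H·(1 − η) = 2574.00 × (1 − 0.874) = 324 K.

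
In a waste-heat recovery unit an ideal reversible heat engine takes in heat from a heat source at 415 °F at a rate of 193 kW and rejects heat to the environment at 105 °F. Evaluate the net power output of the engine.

Ẇ ≈ 68.4 kW

T_H = 415 °F → (415 − 32) × 5/9 = 212.78 °C = 485.93 K.
T_C = 105 °F → (105 − 32) × 5/9 = 40.56 °C = 313.71 K.
The Carnot efficiency is η = 1 − T_C/T_H = 1 − 313.71/485.93 = 0.3544.
W = η·Q_H = 0.3544 × 193 = 68.4 kW.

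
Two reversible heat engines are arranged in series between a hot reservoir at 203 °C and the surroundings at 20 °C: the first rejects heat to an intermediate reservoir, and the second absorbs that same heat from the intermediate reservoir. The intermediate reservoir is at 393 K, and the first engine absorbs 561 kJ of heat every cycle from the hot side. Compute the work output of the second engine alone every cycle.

W₂ ≈ 117.6 kJ

T_H = 203 °C → 203 + 273.15 = 476.15 K.
T_C = 20 °C → 20 + 273.15 = 293.15 K.
Heat entering the second stage: Q_m = Q_H·(T_m/T_H) = 561 × 393.00/476.15 = 463.0 kJ.
Second-stage efficiency η₂ = 1 − T_C/T_m = 1 − 293.15/393.00 = 0.2541, so W₂ = η₂·Q_m = 117.6 kJ.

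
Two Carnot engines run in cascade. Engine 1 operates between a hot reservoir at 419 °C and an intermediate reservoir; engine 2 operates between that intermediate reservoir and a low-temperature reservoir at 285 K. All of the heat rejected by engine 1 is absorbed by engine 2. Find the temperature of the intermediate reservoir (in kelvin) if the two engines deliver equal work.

T_H = 419 °C → 419 + 273.15 = 692.15 K.
For reversible stages Q_m = Q_H·(T_m/T_H). Setting W₁ = Q_H(1 − T_m/T_H) equal to W₂ = Q_m(1 − T_C/T_m) = Q_H·(T_m − T_C)/T_H gives T_H − T_m = T_m − T_C, so T_m = (T_H + T_C)/2 = (692.15 + 285.00)/2 = 489 K.

T_m ≈ 489 K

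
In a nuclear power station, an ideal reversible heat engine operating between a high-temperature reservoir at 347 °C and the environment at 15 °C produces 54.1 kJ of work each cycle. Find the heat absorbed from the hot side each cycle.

Q_H ≈ 101 kJ

T_H = 347 °C → 347 + 273.15 = 620.15 K.
T_C = 15 °C → 15 + 273.15 = 288.15 K.
η_rev = 1 − T_C/T_H = 1 − 288.15/620.15 = 0.5354.
Q_H = W/η = 54.1/0.5354 = 101 kJ.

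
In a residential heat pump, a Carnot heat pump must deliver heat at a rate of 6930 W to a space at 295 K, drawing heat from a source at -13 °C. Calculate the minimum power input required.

T_C = -13 °C → -13 + 273.15 = 260.15 K.
Reversible heating COP: COP_HP = T_H/(T_H − T_C) = 295.00/34.85 = 8.4648.
W = Q_H/COP_HP = 6930/8.4648 = 819 W.

Ẇ_in ≈ 819 W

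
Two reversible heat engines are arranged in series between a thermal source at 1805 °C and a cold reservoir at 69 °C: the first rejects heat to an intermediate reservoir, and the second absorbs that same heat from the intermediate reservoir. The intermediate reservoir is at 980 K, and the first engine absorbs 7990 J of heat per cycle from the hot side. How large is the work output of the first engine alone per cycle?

W₁ ≈ 4222 J

T_H = 1805 °C → 1805 + 273.15 = 2078.15 K.
T_C = 69 °C → 69 + 273.15 = 342.15 K.
First-stage efficiency η₁ = 1 − T_m/T_H = 1 − 980.00/2078.15 = 0.5284.
W₁ = η₁·Q_H = 0.5284 × 7990 = 4222 J.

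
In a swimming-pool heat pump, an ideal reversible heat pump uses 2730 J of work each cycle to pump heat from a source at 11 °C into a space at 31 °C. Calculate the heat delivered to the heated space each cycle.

Q_H ≈ 41520 J

T_H = 31 °C → 31 + 273.15 = 304.15 K.
T_C = 11 °C → 11 + 273.15 = 284.15 K.
Reversible heating COP: COP_HP = T_H/(T_H − T_C) = 304.15/20.00 = 15.2075.
Q_H = COP_HP · W = 15.2075 × 2730 = 41520 J.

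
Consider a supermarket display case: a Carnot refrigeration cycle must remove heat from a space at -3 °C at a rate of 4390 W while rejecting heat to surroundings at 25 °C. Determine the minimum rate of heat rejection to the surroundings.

Q̇_H ≈ 4845 W

T_H = 25 °C → 25 + 273.15 = 298.15 K.
T_C = -3 °C → -3 + 273.15 = 270.15 K.
For a reversible cycle Q_H/Q_C = T_H/T_C, so Q_H = Q_C·T_H/T_C = 4390 × 298.15/270.15 = 4845 W.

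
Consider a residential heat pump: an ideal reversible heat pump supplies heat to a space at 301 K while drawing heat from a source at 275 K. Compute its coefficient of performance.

COP_HP ≈ 11.6

For a reversible heat pump, COP_HP = T_H/(T_H − T_C) = 301.00/(301.00 − 275.00) = 11.6.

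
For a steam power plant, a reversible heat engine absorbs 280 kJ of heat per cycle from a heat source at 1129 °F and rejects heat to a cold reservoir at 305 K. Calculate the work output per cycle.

T_H = 1129 °F → (1129 − 32) × 5/9 = 609.44 °C = 882.59 K.
η_rev = 1 − T_C/T_H = 1 − 305.00/882.59 = 0.6544.
W = η·Q_H = 0.6544 × 280 = 183.2 kJ.

W ≈ 183.2 kJ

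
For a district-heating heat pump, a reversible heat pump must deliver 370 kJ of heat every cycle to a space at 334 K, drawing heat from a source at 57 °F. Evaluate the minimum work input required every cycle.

W_in ≈ 52.0 kJ

T_C = 57 °F → (57 − 32) × 5/9 = 13.89 °C = 287.04 K.
The Carnot heat-pump COP is COP_HP = T_H/(T_H − T_C) = 334.00/46.96 = 7.1123.
W = Q_H/COP_HP = 370/7.1123 = 52.0 kJ.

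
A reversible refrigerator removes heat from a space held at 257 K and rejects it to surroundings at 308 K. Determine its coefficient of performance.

COP_R ≈ 5.04

COP_R = T_C/(T_H − T_C) = 257.00/(308.00 − 257.00) = 5.04.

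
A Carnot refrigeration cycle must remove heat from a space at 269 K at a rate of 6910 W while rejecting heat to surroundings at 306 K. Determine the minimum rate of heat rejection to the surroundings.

For a reversible cycle Q_H/Q_C = T_H/T_C, so Q_H = Q_C·T_H/T_C = 6910 × 306.00/269.00 = 7860 W.

Q̇_H ≈ 7860 W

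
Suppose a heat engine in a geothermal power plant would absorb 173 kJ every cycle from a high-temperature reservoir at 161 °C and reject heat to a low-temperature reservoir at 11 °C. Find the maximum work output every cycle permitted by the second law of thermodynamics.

W_max ≈ 59.8 kJ

T_H = 161 °C → 161 + 273.15 = 434.15 K.
T_C = 11 °C → 11 + 273.15 = 284.15 K.
The upper bound on efficiency is η_max = 1 − T_C/T_H = 1 − 284.15/434.15 = 0.3455.
W_max = η_max · Q_H = 0.3455 × 173 = 59.8 kJ.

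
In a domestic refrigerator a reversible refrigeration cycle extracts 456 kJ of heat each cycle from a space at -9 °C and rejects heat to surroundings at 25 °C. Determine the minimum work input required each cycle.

T_H = 25 °C → 25 + 273.15 = 298.15 K.
T_C = -9 °C → -9 + 273.15 = 264.15 K.
The reversible coefficient of performance is COP_R = T_C/(T_H − T_C) = 264.15/34.00 = 7.7691.
W = Q_C/COP_R = 456/7.7691 = 58.7 kJ.

W_in ≈ 58.7 kJ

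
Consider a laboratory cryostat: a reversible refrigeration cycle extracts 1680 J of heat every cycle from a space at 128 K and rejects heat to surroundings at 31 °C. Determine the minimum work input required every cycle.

W_in ≈ 2312 J

T_H = 31 °C → 31 + 273.15 = 304.15 K.
Carnot COP: COP_R = T_C/(T_H − T_C) = 128.00/176.15 = 0.7267.
W = Q_C/COP_R = 1680/0.7267 = 2312 J.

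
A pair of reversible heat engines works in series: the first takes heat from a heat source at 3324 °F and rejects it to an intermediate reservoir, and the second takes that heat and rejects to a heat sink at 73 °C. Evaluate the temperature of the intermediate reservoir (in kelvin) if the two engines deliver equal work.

T_H = 3324 °F → (3324 − 32) × 5/9 = 1828.89 °C = 2102.04 K.
T_C = 73 °C → 73 + 273.15 = 346.15 K.
For reversible stages Q_m = Q_H·(T_m/T_H). Setting W₁ = Q_H(1 − T_m/T_H) equal to W₂ = Q_m(1 − T_C/T_m) = Q_H·(T_m − T_C)/T_H gives T_H − T_m = T_m − T_C, so T_m = (T_H + T_C)/2 = (2102.04 + 346.15)/2 = 1220 K.

T_m ≈ 1220 K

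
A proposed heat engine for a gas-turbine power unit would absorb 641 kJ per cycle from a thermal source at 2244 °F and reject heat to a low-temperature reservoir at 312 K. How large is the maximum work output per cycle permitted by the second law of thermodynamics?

W_max ≈ 508 kJ

T_H = 2244 °F → (2244 − 32) × 5/9 = 1228.89 °C = 1502.04 K.
No engine can exceed the Carnot limit: η_max = 1 − T_C/T_H = 1 − 312.00/1502.04 = 0.7923.
W_max = η_max · Q_H = 0.7923 × 641 = 508 kJ.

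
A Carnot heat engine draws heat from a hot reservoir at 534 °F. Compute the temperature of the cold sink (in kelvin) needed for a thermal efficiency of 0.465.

T_C ≈ 295.3 K

T_H = 534 °F → (534 − 32) × 5/9 = 278.89 °C = 552.04 K.
From η = 1 − T_C/T_H, T_C = T_H·(1 − η) = 552.04 × (1 − 0.465) = 295.3 K.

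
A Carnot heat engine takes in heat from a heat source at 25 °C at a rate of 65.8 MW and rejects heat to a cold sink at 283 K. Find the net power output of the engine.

Ẇ ≈ 3.344 MW

T_H = 25 °C → 25 + 273.15 = 298.15 K.
The Carnot efficiency is η = 1 − T_C/T_H = 1 − 283.00/298.15 = 0.0508.
W = η·Q_H = 0.0508 × 65.8 = 3.344 MW.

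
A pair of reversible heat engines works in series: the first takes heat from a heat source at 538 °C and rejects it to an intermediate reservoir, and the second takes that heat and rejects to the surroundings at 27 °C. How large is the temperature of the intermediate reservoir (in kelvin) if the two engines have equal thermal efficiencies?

T_H = 538 °C → 538 + 273.15 = 811.15 K.
T_C = 27 °C → 27 + 273.15 = 300.15 K.
Equal efficiencies require 1 − T_m/T_H = 1 − T_C/T_m, i.e. T_m/T_H = T_C/T_m, so T_m = √(T_H·T_C) = √(811.15 × 300.15) = 493 K.

T_m ≈ 493 K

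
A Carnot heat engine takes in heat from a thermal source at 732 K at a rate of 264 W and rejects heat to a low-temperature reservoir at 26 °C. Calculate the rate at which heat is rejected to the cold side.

T_C = 26 °C → 26 + 273.15 = 299.15 K.
Carnot efficiency: η = 1 − T_C/T_H = 1 − 299.15/732.00 = 0.5913.
For a reversible cycle Q_C/Q_H = T_C/T_H, so Q_C = 264 × 299.15/732.00 = 107.9 W.

Q̇_C ≈ 107.9 W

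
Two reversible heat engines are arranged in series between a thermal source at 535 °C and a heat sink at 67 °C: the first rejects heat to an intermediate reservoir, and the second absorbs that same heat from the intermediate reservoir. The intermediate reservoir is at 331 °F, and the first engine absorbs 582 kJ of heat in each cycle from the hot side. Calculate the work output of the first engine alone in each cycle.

T_H = 535 °C → 535 + 273.15 = 808.15 K.
T_C = 67 °C → 67 + 273.15 = 340.15 K.
T_m = 331 °F → (331 − 32) × 5/9 = 166.11 °C = 439.26 K.
First-stage efficiency η₁ = 1 − T_m/T_H = 1 − 439.26/808.15 = 0.4565.
W₁ = η₁·Q_H = 0.4565 × 582 = 266 kJ.

W₁ ≈ 266 kJ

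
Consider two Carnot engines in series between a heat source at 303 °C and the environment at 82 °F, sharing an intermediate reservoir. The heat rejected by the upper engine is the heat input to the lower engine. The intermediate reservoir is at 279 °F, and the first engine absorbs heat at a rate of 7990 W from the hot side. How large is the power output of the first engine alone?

T_H = 303 °C → 303 + 273.15 = 576.15 K.
T_C = 82 °F → (82 − 32) × 5/9 = 27.78 °C = 300.93 K.
T_m = 279 °F → (279 − 32) × 5/9 = 137.22 °C = 410.37 K.
First-stage efficiency η₁ = 1 − T_m/T_H = 1 − 410.37/576.15 = 0.2877.
W₁ = η₁·Q_H = 0.2877 × 7990 = 2300 W.

Ẇ₁ ≈ 2300 W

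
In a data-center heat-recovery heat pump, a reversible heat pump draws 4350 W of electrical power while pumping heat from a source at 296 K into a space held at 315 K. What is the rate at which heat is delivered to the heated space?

Q̇_H ≈ 72100 W

For a reversible heat pump, COP_HP = T_H/(T_H − T_C) = 315.00/19.00 = 16.5789.
Q_H = COP_HP · W = 16.5789 × 4350 = 72100 W.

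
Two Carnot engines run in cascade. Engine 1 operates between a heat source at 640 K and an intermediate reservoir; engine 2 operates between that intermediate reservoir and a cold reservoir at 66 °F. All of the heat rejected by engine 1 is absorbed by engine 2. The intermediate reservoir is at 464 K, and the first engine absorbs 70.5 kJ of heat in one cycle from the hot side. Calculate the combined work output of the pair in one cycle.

W_total ≈ 38.3 kJ

T_C = 66 °F → (66 − 32) × 5/9 = 18.89 °C = 292.04 K.
Two reversible stages in series are equivalent to a single Carnot engine between T_H and T_C, so η_total = 1 − T_C/T_H = 1 − 292.04/640.00 = 0.5437.
W_total = η_total · Q_H = 0.5437 × 70.5 = 38.3 kJ.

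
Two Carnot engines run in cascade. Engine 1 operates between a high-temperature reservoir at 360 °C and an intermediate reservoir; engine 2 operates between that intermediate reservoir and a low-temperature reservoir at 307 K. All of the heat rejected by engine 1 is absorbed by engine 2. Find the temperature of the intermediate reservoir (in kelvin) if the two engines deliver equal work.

T_m ≈ 470 K

T_H = 360 °C → 360 + 273.15 = 633.15 K.
For reversible stages Q_m = Q_H·(T_m/T_H). Setting W₁ = Q_H(1 − T_m/T_H) equal to W₂ = Q_m(1 − T_C/T_m) = Q_H·(T_m − T_C)/T_H gives T_H − T_m = T_m − T_C, so T_m = (T_H + T_C)/2 = (633.15 + 307.00)/2 = 470 K.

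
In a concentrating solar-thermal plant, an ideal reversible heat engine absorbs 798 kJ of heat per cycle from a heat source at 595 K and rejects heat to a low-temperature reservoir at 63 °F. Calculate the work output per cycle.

W ≈ 409 kJ

T_C = 63 °F → (63 − 32) × 5/9 = 17.22 °C = 290.37 K.
Carnot efficiency: η = 1 − T_C/T_H = 1 − 290.37/595.00 = 0.5120.
W = η·Q_H = 0.5120 × 798 = 409 kJ.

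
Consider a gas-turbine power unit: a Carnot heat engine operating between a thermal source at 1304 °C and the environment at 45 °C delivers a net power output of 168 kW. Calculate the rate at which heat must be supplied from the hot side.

Q̇_H ≈ 210.5 kW

T_H = 1304 °C → 1304 + 273.15 = 1577.15 K.
T_C = 45 °C → 45 + 273.15 = 318.15 K.
The Carnot efficiency is η = 1 − T_C/T_H = 1 − 318.15/1577.15 = 0.7983.
Q_H = W/η = 168/0.7983 = 210.5 kW.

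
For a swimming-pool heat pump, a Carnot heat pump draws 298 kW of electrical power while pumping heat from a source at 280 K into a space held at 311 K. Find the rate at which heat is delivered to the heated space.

COP_HP = T_H/(T_H − T_C) = 311.00/31.00 = 10.0323.
Q_H = COP_HP · W = 10.0323 × 298 = 2990 kW.

Q̇_H ≈ 2990 kW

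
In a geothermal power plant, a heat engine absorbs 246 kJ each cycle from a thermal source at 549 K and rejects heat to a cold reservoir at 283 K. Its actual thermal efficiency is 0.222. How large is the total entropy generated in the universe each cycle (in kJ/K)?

ΔS_univ ≈ 0.2282 kJ/K

W = η·Q_H = 0.222 × 246 = 54.61 kJ, so Q_C = Q_H − W = 191.4 kJ.
Reservoir entropy changes: ΔS_H = −Q_H/T_H = −246/549.00 = -0.4481 kJ/K and ΔS_C = +Q_C/T_C = 191.4/283.00 = 0.6763 kJ/K.
ΔS_univ = −Q_H/T_H + Q_C/T_C = 0.2282 kJ/K (> 0, since η = 0.222 < η_Carnot = 0.485).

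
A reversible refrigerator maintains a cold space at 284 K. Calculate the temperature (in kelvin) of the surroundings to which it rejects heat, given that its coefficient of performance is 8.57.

COP_R = T_C/(T_H − T_C) ⇒ T_H = T_C·(1 + 1/COP_R) = 284.00 × (1 + 1/8.57) = 317.1 K.

T_H ≈ 317.1 K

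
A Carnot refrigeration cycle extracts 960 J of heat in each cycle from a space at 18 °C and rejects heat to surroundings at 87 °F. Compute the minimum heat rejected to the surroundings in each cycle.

T_H = 87 °F → (87 − 32) × 5/9 = 30.56 °C = 303.71 K.
T_C = 18 °C → 18 + 273.15 = 291.15 K.
For a reversible cycle Q_H/Q_C = T_H/T_C, so Q_H = Q_C·T_H/T_C = 960 × 303.71/291.15 = 1000 J.

Q_H ≈ 1000 J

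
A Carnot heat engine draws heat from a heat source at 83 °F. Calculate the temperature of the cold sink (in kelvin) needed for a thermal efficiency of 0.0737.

T_H = 83 °F → (83 − 32) × 5/9 = 28.33 °C = 301.48 K.
From η = 1 − T_C/T_H, T_C = T_H·(1 − η) = 301.48 × (1 − 0.0737) = 279 K.

T_C ≈ 279 K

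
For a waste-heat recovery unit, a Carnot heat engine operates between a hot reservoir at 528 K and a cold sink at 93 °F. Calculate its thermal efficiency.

η ≈ 0.418

T_C = 93 °F → (93 − 32) × 5/9 = 33.89 °C = 307.04 K.
Since the cycle is reversible, η = 1 − T_C/T_H = 1 − 307.04/528.00 = 0.418.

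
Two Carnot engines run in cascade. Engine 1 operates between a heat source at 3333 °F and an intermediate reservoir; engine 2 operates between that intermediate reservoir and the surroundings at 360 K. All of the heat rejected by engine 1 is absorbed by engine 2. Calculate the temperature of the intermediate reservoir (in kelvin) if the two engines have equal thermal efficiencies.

T_m ≈ 870.9 K

T_H = 3333 °F → (3333 − 32) × 5/9 = 1833.89 °C = 2107.04 K.
Equal efficiencies require 1 − T_m/T_H = 1 − T_C/T_m, i.e. T_m/T_H = T_C/T_m, so T_m = √(T_H·T_C) = √(2107.04 × 360.00) = 870.9 K.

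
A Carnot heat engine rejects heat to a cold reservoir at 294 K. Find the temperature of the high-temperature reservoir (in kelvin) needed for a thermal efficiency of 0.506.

T_H ≈ 595 K

From η = 1 − T_C/T_H, solving for T_H gives T_H = T_C/(1 − η) = 294.00/(1 − 0.506) = 595 K.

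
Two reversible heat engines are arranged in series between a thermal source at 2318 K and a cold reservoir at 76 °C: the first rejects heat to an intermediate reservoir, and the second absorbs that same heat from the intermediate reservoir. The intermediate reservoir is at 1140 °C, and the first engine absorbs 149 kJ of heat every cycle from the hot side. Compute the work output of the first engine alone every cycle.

T_C = 76 °C → 76 + 273.15 = 349.15 K.
T_m = 1140 °C → 1140 + 273.15 = 1413.15 K.
First-stage efficiency η₁ = 1 − T_m/T_H = 1 − 1413.15/2318.00 = 0.3904.
W₁ = η₁·Q_H = 0.3904 × 149 = 58.16 kJ.

W₁ ≈ 58.16 kJ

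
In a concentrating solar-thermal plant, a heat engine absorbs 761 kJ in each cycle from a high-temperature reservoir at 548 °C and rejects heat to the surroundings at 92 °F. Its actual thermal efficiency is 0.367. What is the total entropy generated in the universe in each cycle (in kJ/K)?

ΔS_univ ≈ 0.6450 kJ/K

T_H = 548 °C → 548 + 273.15 = 821.15 K.
T_C = 92 °F → (92 − 32) × 5/9 = 33.33 °C = 306.48 K.
W = η·Q_H = 0.367 × 761 = 279.3 kJ, so Q_C = Q_H − W = 481.7 kJ.
Reservoir entropy changes: ΔS_H = −Q_H/T_H = −761/821.15 = -0.9267 kJ/K and ΔS_C = +Q_C/T_C = 481.7/306.48 = 1.572 kJ/K.
ΔS_univ = −Q_H/T_H + Q_C/T_C = 0.6450 kJ/K (> 0, since η = 0.367 < η_Carnot = 0.627).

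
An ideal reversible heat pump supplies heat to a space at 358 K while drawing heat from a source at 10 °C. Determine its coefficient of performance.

COP_HP ≈ 4.78

T_C = 10 °C → 10 + 273.15 = 283.15 K.
The Carnot heat-pump COP is COP_HP = T_H/(T_H − T_C) = 358.00/(358.00 − 283.15) = 4.78.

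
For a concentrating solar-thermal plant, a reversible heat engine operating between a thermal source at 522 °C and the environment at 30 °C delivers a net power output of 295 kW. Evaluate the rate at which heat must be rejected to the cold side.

Q̇_C ≈ 182 kW

T_H = 522 °C → 522 + 273.15 = 795.15 K.
T_C = 30 °C → 30 + 273.15 = 303.15 K.
Since the cycle is reversible, η = 1 − T_C/T_H = 1 − 303.15/795.15 = 0.6188.
Since Q_C/Q_H = T_C/T_H and Q_H = W/η, Q_C = W·T_C/(T_H − T_C) = 295 × 303.15/492.00 = 182 kW.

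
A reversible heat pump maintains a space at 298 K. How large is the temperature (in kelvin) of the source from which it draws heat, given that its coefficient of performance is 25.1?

COP_HP = T_H/(T_H − T_C) ⇒ T_C = T_H·(COP_HP − 1)/COP_HP = 298.00 × (25.1 − 1)/25.1 = 286 K.

T_C ≈ 286 K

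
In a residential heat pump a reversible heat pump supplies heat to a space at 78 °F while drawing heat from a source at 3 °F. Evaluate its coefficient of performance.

COP_HP ≈ 7.17

T_H = 78 °F → (78 − 32) × 5/9 = 25.56 °C = 298.71 K.
T_C = 3 °F → (3 − 32) × 5/9 = -16.11 °C = 257.04 K.
COP_HP = T_H/(T_H − T_C) = 298.71/(298.71 − 257.04) = 7.17.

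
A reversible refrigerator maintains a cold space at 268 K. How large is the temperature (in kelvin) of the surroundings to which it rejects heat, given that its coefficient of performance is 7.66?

T_H ≈ 303 K

COP_R = T_C/(T_H − T_C) ⇒ T_H = T_C·(1 + 1/COP_R) = 268.00 × (1 + 1/7.66) = 303 K.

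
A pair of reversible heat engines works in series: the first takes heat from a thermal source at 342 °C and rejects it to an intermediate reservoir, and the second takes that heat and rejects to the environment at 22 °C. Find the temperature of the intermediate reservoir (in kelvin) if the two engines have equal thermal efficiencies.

T_H = 342 °C → 342 + 273.15 = 615.15 K.
T_C = 22 °C → 22 + 273.15 = 295.15 K.
Equal efficiencies require 1 − T_m/T_H = 1 − T_C/T_m, i.e. T_m/T_H = T_C/T_m, so T_m = √(T_H·T_C) = √(615.15 × 295.15) = 426.1 K.

T_m ≈ 426.1 K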